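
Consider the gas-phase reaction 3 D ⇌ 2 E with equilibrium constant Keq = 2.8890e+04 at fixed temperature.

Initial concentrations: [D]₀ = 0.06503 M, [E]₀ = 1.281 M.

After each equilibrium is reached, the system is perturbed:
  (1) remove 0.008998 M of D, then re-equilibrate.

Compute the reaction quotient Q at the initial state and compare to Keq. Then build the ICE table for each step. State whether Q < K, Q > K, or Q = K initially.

Q₀ = 5967 vs Keq = 2.8890e+04 ⇒ Q<K, forward
Step 1:
                  D         E
  Initial   0.06503     1.281
  Change   -0.02624   0.01749
  Equil     0.03879     1.298
  solve Keq expr → x = 0.008747; check Q = 2.8890e+04
Then remove 0.008998 M of D.
Step 2:
                  D         E
  Initial   0.02979     1.298
  Change    0.00888  -0.00592
  Equil     0.03867     1.293
  solve Keq expr → x = -0.00296; check Q = 2.8890e+04

Q₀ = 5967; Q < K (proceeds forward)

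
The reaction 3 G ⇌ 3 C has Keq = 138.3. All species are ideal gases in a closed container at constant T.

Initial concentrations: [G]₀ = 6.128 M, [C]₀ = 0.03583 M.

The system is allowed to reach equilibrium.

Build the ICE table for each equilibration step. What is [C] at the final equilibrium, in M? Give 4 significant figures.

[C]_eq = 5.165 M

Q₀ = 1.9989e-07 vs Keq = 138.3 ⇒ Q<K, forward
Step 1:
                  G         C
  I           6.128   0.03583
  C          -5.129     5.129
  E          0.9988     5.165
  solve Keq expr → x = 1.71; check Q = 138.3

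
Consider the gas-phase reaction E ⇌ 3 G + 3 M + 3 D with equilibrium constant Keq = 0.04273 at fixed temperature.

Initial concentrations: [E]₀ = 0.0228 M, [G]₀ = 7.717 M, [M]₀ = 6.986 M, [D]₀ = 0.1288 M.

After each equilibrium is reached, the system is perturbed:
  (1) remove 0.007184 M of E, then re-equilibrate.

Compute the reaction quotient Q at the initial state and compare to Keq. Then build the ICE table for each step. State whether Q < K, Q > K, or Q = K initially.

Q₀ = 1.4684e+04; Q > K (proceeds reverse)

Q₀ = 1.4684e+04 vs Keq = 0.04273 ⇒ Q>K, reverse
Step 1:
                  E         G         M         D
  I          0.0228     7.717     6.986    0.1288
  C         0.04203   -0.1261   -0.1261   -0.1261
  E         0.06483     7.591      6.86  0.002697
  solve Keq expr → x = -0.04203; check Q = 0.04273
Then remove 0.007184 M of E.
Step 2:
                  E         G         M         D
  I         0.05765     7.591      6.86  0.002697
  C       3.4318e-05 -1.0295e-04 -1.0295e-04 -1.0295e-04
  E         0.05768     7.591      6.86  0.002594
  solve Keq expr → x = -3.4318e-05; check Q = 0.04273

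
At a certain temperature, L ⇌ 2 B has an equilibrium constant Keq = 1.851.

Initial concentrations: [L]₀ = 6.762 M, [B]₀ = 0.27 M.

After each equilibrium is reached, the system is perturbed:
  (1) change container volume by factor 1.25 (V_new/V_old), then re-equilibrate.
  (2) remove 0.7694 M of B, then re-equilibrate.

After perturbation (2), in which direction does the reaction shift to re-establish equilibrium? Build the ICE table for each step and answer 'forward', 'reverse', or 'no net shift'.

Q₀ = 0.01078 vs Keq = 1.851 ⇒ Q<K, forward
Step 1:
                   L          B
  init         6.762       0.27
  Δ           -1.435       2.87
  eq           5.327       3.14
  solve Keq expr → x = 1.435; check Q = 1.851
Then change container volume by factor 1.25 (V_new/V_old).
Step 2:
                   L          B
  init         4.262      2.512
  Δ          -0.1271     0.2543
  eq           4.134      2.766
  solve Keq expr → x = 0.1271; check Q = 1.851
Then remove 0.7694 M of B.
Step 3:
                   L          B
  init         4.134      1.997
  Δ          -0.3286     0.6572
  eq           3.806      2.654
  solve Keq expr → x = 0.3286; check Q = 1.851

Direction: forward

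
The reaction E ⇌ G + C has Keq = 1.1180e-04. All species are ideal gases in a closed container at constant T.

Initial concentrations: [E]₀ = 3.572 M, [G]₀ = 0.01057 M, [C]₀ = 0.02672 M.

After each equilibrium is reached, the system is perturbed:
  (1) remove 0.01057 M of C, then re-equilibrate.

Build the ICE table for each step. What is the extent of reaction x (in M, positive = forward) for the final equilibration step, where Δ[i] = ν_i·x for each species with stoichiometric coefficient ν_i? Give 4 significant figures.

x = 0.003898 M

Q₀ = 7.9068e-05 vs Keq = 1.1180e-04 ⇒ Q<K, forward
Step 1:
                    E           G           C
  Initial       3.572     0.01057     0.02672
  Change    -0.002901    0.002901    0.002901
  Equil         3.569     0.01347     0.02962
  solve Keq expr → x = 0.002901; check Q = 1.1180e-04
Then remove 0.01057 M of C.
Step 2:
                    E           G           C
  Initial       3.569     0.01347     0.01905
  Change    -0.003898    0.003898    0.003898
  Equil         3.565     0.01737     0.02295
  solve Keq expr → x = 0.003898; check Q = 1.1180e-04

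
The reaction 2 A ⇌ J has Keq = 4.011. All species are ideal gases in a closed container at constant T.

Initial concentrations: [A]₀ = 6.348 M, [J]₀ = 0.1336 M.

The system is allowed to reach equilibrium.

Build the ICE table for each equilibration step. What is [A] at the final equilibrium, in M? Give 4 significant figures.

[A]_eq = 0.8479 M

Q₀ = 0.003315 vs Keq = 4.011 ⇒ Q<K, forward
Step 1:
                  A         J
  I           6.348    0.1336
  C            -5.5      2.75
  E          0.8479     2.884
  solve Keq expr → x = 2.75; check Q = 4.011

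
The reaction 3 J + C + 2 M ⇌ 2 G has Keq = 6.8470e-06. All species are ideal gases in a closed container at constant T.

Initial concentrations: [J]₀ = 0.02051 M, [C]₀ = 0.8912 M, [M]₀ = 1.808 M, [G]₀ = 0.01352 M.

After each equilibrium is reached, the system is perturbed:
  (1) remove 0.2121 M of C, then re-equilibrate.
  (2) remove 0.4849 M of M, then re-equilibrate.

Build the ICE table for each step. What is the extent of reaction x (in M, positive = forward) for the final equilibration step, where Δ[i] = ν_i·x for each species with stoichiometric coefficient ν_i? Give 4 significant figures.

Q₀ = 7.273 vs Keq = 6.8470e-06 ⇒ Q>K, reverse
Step 1:
                    J           C           M           G
  Initial     0.02051      0.8912       1.808     0.01352
  Change      0.02022    0.006741     0.01348    -0.01348
  Equil       0.04073      0.8979       1.821  3.7131e-05
  solve Keq expr → x = -0.006741; check Q = 6.8470e-06
Then remove 0.2121 M of C.
Step 2:
                    J           C           M           G
  Initial     0.04073      0.6858       1.821  3.7131e-05
  Change   7.0077e-06  2.3359e-06  4.6718e-06 -4.6718e-06
  Equil       0.04074      0.6858       1.821  3.2459e-05
  solve Keq expr → x = -2.3359e-06; check Q = 6.8470e-06
Then remove 0.4849 M of M.
Step 3:
                    J           C           M           G
  Initial     0.04074      0.6858       1.337  3.2459e-05
  Change   1.2944e-05  4.3147e-06  8.6295e-06 -8.6295e-06
  Equil       0.04075      0.6858       1.337  2.3830e-05
  solve Keq expr → x = -4.3147e-06; check Q = 6.8470e-06

x = -4.3147e-06 M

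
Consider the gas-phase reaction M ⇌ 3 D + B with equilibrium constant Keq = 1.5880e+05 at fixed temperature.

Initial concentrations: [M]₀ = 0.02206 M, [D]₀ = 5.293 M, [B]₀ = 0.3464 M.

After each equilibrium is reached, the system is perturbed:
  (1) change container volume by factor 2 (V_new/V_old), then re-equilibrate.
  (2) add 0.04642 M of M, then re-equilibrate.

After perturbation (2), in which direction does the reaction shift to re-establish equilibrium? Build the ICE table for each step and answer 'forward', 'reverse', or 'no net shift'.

Q₀ = 2329 vs Keq = 1.5880e+05 ⇒ Q<K, forward
Step 1:
                   M          D          B
  Initial    0.02206      5.293     0.3464
  Change     -0.0217    0.06511     0.0217
  Equil   3.5658e-04      5.358     0.3681
  solve Keq expr → x = 0.0217; check Q = 1.5880e+05
Then change container volume by factor 2 (V_new/V_old).
Step 2:
                   M          D          B
  Initial 1.7829e-04      2.679     0.1841
  Change  -1.5597e-04 4.6792e-04 1.5597e-04
  Equil   2.2317e-05       2.68     0.1842
  solve Keq expr → x = 1.5597e-04; check Q = 1.5880e+05
Then add 0.04642 M of M.
Step 3:
                   M          D          B
  Initial    0.04644       2.68     0.1842
  Change    -0.04641     0.1392    0.04641
  Equil   3.2525e-05      2.819     0.2306
  solve Keq expr → x = 0.04641; check Q = 1.5880e+05

Direction: forward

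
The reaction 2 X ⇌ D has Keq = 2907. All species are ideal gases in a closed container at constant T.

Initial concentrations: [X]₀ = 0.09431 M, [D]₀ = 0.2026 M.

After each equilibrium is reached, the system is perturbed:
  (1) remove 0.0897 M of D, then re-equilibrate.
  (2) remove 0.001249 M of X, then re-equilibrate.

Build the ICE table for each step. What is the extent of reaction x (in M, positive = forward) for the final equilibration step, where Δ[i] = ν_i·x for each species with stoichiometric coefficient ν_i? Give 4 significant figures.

Q₀ = 22.78 vs Keq = 2907 ⇒ Q<K, forward
Step 1:
                    X           D
  Initial     0.09431      0.2026
  Change     -0.08513     0.04256
  Equil      0.009183      0.2452
  solve Keq expr → x = 0.04256; check Q = 2907
Then remove 0.0897 M of D.
Step 2:
                    X           D
  Initial    0.009183      0.1555
  Change    -0.001849  9.2440e-04
  Equil      0.007335      0.1564
  solve Keq expr → x = 9.2440e-04; check Q = 2907
Then remove 0.001249 M of X.
Step 3:
                    X           D
  Initial    0.006086      0.1564
  Change     0.001235 -6.1726e-04
  Equil       0.00732      0.1558
  solve Keq expr → x = -6.1726e-04; check Q = 2907

x = -6.1726e-04 M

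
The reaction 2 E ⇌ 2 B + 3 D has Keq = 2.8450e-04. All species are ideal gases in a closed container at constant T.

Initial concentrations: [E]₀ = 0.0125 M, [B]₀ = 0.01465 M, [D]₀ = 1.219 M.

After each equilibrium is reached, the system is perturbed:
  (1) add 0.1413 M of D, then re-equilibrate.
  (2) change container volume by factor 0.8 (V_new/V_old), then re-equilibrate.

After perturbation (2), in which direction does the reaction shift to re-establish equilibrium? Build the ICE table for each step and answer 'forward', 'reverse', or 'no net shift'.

Direction: reverse

Q₀ = 2.488 vs Keq = 2.8450e-04 ⇒ Q>K, reverse
Step 1:
                   E          B          D
  Initial     0.0125    0.01465      1.219
  Change      0.0143    -0.0143   -0.02146
  Equil       0.0268 3.4500e-04      1.198
  solve Keq expr → x = -0.007152; check Q = 2.8450e-04
Then add 0.1413 M of D.
Step 2:
                   E          B          D
  Initial     0.0268 3.4500e-04      1.339
  Change  5.2551e-05 -5.2551e-05 -7.8827e-05
  Equil      0.02686 2.9245e-04      1.339
  solve Keq expr → x = -2.6276e-05; check Q = 2.8450e-04
Then change container volume by factor 0.8 (V_new/V_old).
Step 3:
                   E          B          D
  Initial    0.03357 3.6556e-04      1.673
  Change  1.0315e-04 -1.0315e-04 -1.5472e-04
  Equil      0.03368 2.6242e-04      1.673
  solve Keq expr → x = -5.1574e-05; check Q = 2.8450e-04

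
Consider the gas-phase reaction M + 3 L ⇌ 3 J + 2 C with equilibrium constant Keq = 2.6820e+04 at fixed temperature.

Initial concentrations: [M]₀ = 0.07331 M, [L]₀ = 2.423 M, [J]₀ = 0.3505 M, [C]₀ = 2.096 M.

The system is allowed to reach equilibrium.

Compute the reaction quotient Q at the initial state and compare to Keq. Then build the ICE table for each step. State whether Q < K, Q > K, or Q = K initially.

Q₀ = 0.1814 vs Keq = 2.6820e+04 ⇒ Q<K, forward
Step 1:
                   M          L          J          C
  Initial    0.07331      2.423     0.3505      2.096
  Change    -0.07331    -0.2199     0.2199     0.1466
  Equil   3.2549e-06      2.203     0.5704      2.243
  solve Keq expr → x = 0.07331; check Q = 2.6820e+04

Q₀ = 0.1814; Q < K (proceeds forward)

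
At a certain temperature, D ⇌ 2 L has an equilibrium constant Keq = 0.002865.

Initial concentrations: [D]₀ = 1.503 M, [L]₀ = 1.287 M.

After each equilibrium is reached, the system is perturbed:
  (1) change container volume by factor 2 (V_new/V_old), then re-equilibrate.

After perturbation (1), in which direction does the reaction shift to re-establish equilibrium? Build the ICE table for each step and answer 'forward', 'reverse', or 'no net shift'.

Q₀ = 1.102 vs Keq = 0.002865 ⇒ Q>K, reverse
Step 1:
                   D          L
  init         1.503      1.287
  Δ           0.6046     -1.209
  eq           2.108    0.07771
  solve Keq expr → x = -0.6046; check Q = 0.002865
Then change container volume by factor 2 (V_new/V_old).
Step 2:
                   D          L
  init         1.054    0.03885
  Δ        -0.007943    0.01589
  eq           1.046    0.05474
  solve Keq expr → x = 0.007943; check Q = 0.002865

Direction: forward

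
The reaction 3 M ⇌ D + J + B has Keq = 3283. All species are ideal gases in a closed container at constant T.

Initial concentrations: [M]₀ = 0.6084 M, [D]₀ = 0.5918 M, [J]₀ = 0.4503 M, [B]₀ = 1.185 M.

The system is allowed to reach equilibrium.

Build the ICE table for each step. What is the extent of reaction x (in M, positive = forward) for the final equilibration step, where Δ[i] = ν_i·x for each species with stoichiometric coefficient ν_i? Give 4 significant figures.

x = 0.1832 M

Q₀ = 1.402 vs Keq = 3283 ⇒ Q<K, forward
Step 1:
                    M           D           J           B
  I            0.6084      0.5918      0.4503       1.185
  C           -0.5495      0.1832      0.1832      0.1832
  E           0.05892       0.775      0.6335       1.368
  solve Keq expr → x = 0.1832; check Q = 3283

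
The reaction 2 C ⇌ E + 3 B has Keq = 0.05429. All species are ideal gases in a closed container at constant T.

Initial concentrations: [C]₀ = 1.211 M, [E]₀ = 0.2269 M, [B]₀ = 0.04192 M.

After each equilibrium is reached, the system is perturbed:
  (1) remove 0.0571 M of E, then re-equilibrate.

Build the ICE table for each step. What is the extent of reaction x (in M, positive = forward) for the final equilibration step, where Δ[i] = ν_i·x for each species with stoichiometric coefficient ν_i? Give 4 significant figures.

Q₀ = 1.1398e-05 vs Keq = 0.05429 ⇒ Q<K, forward
Step 1:
                    C           E           B
  I             1.211      0.2269     0.04192
  C           -0.3003      0.1502      0.4505
  E            0.9107      0.3771      0.4924
  solve Keq expr → x = 0.1502; check Q = 0.05429
Then remove 0.0571 M of E.
Step 2:
                    C           E           B
  I            0.9107        0.32      0.4924
  C          -0.01291    0.006453     0.01936
  E            0.8978      0.3264      0.5118
  solve Keq expr → x = 0.006453; check Q = 0.05429

x = 0.006453 M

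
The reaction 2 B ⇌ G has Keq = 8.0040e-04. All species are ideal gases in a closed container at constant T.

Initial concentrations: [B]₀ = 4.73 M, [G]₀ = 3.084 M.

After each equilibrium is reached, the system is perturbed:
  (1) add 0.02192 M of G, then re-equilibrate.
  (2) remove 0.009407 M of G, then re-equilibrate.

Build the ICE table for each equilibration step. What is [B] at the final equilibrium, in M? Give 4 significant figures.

Q₀ = 0.1378 vs Keq = 8.0040e-04 ⇒ Q>K, reverse
Step 1:
                    B           G
  init           4.73       3.084
  Δ             5.984      -2.992
  eq            10.71     0.09188
  solve Keq expr → x = -2.992; check Q = 8.0040e-04
Then add 0.02192 M of G.
Step 2:
                    B           G
  init          10.71      0.1138
  Δ           0.04238    -0.02119
  eq            10.76     0.09261
  solve Keq expr → x = -0.02119; check Q = 8.0040e-04
Then remove 0.009407 M of G.
Step 3:
                    B           G
  init          10.76      0.0832
  Δ          -0.01819    0.009094
  eq            10.74      0.0923
  solve Keq expr → x = 0.009094; check Q = 8.0040e-04

[B]_eq = 10.74 M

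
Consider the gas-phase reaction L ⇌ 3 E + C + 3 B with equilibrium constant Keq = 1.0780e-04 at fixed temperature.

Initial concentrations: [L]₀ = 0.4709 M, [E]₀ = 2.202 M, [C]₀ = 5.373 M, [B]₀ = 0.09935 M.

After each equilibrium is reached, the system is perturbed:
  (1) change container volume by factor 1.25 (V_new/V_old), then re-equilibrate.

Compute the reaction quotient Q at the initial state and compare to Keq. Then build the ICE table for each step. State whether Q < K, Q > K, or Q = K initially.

Q₀ = 0.1195 vs Keq = 1.0780e-04 ⇒ Q>K, reverse
Step 1:
                   L          E          C          B
  init        0.4709      2.202      5.373    0.09935
  Δ          0.02971   -0.08912   -0.02971   -0.08912
  eq          0.5006      2.113      5.343    0.01023
  solve Keq expr → x = -0.02971; check Q = 1.0780e-04
Then change container volume by factor 1.25 (V_new/V_old).
Step 2:
                   L          E          C          B
  init        0.4005       1.69      4.275   0.008184
  Δ        -0.001517   0.004552   0.001517   0.004552
  eq           0.399      1.695      4.276    0.01274
  solve Keq expr → x = 0.001517; check Q = 1.0780e-04

Q₀ = 0.1195; Q > K (proceeds reverse)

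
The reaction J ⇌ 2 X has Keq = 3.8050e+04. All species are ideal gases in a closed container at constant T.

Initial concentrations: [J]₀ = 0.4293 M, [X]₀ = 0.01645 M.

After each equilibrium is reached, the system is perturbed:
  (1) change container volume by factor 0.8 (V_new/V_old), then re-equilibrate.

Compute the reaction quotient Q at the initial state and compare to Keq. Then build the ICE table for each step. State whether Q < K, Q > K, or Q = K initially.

Q₀ = 6.3033e-04 vs Keq = 3.8050e+04 ⇒ Q<K, forward
Step 1:
                   J          X
  init        0.4293    0.01645
  Δ          -0.4293     0.8586
  eq      2.0122e-05      0.875
  solve Keq expr → x = 0.4293; check Q = 3.8050e+04
Then change container volume by factor 0.8 (V_new/V_old).
Step 2:
                   J          X
  init    2.5152e-05      1.094
  Δ       6.2874e-06 -1.2575e-05
  eq      3.1440e-05      1.094
  solve Keq expr → x = -6.2874e-06; check Q = 3.8050e+04

Q₀ = 6.3033e-04; Q < K (proceeds forward)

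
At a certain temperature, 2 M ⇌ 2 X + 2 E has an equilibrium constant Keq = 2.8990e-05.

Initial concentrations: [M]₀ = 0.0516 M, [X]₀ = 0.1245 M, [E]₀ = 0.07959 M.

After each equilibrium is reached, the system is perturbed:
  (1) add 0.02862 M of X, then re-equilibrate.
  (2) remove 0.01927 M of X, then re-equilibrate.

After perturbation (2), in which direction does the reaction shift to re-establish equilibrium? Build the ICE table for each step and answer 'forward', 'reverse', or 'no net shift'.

Q₀ = 0.03688 vs Keq = 2.8990e-05 ⇒ Q>K, reverse
Step 1:
                    M           X           E
  Initial      0.0516      0.1245     0.07959
  Change      0.06815    -0.06815    -0.06815
  Equil        0.1197     0.05635     0.01144
  solve Keq expr → x = -0.03407; check Q = 2.8990e-05
Then add 0.02862 M of X.
Step 2:
                    M           X           E
  Initial      0.1197     0.08497     0.01144
  Change     0.003325   -0.003325   -0.003325
  Equil        0.1231     0.08165    0.008116
  solve Keq expr → x = -0.001663; check Q = 2.8990e-05
Then remove 0.01927 M of X.
Step 3:
                    M           X           E
  Initial      0.1231     0.06238    0.008116
  Change    -0.002008    0.002008    0.002008
  Equil        0.1211     0.06438     0.01012
  solve Keq expr → x = 0.001004; check Q = 2.8990e-05

Direction: forward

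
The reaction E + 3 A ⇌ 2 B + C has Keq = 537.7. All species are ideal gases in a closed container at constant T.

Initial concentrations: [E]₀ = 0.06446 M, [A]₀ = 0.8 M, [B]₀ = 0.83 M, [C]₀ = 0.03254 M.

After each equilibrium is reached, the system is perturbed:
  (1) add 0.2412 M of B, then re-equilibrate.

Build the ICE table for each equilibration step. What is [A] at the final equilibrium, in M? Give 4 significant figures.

Q₀ = 0.6792 vs Keq = 537.7 ⇒ Q<K, forward
Step 1:
                  E         A         B         C
  Initial   0.06446       0.8      0.83   0.03254
  Change   -0.06373   -0.1912    0.1275   0.06373
  Equil   7.2741e-04    0.6088    0.9575   0.09627
  solve Keq expr → x = 0.06373; check Q = 537.7
Then add 0.2412 M of B.
Step 2:
                  E         A         B         C
  Initial 7.2741e-04    0.6088     1.199   0.09627
  Change  3.9973e-04  0.001199 -7.9947e-04 -3.9973e-04
  Equil    0.001127      0.61     1.198   0.09587
  solve Keq expr → x = -3.9973e-04; check Q = 537.7

[A]_eq = 0.61 M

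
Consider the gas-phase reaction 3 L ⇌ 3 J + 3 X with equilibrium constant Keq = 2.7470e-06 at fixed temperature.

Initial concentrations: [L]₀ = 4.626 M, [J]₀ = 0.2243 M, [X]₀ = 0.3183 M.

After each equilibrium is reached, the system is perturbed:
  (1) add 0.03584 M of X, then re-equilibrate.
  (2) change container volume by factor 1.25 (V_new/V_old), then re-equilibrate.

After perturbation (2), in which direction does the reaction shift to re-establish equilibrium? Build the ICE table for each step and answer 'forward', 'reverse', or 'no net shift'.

Q₀ = 3.6760e-06 vs Keq = 2.7470e-06 ⇒ Q>K, reverse
Step 1:
                  L         J         X
  init        4.626    0.2243    0.3183
  Δ         0.01213  -0.01213  -0.01213
  eq          4.638    0.2122    0.3062
  solve Keq expr → x = -0.004045; check Q = 2.7470e-06
Then add 0.03584 M of X.
Step 2:
                  L         J         X
  init        4.638    0.2122     0.342
  Δ         0.01371  -0.01371  -0.01371
  eq          4.652    0.1985    0.3283
  solve Keq expr → x = -0.004571; check Q = 2.7470e-06
Then change container volume by factor 1.25 (V_new/V_old).
Step 3:
                  L         J         X
  init        3.721    0.1588    0.2626
  Δ        -0.02275   0.02275   0.02275
  eq          3.699    0.1815    0.2854
  solve Keq expr → x = 0.007584; check Q = 2.7470e-06

Direction: forward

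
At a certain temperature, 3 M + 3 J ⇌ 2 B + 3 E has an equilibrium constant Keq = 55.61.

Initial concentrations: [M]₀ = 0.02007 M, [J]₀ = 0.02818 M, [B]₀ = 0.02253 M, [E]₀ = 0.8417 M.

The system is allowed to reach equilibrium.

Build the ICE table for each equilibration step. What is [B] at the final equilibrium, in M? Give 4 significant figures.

[B]_eq = 0.001718 M

Q₀ = 1.6731e+06 vs Keq = 55.61 ⇒ Q>K, reverse
Step 1:
                   M          J          B          E
  init       0.02007    0.02818    0.02253     0.8417
  Δ          0.03122    0.03122   -0.02081   -0.03122
  eq         0.05129     0.0594   0.001718     0.8105
  solve Keq expr → x = -0.01041; check Q = 55.61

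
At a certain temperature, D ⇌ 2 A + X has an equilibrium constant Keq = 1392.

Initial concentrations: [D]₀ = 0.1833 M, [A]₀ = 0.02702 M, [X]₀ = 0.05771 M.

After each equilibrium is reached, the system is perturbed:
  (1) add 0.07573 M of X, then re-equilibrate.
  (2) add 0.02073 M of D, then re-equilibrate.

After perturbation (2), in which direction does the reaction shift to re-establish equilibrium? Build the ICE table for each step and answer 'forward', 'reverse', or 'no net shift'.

Direction: forward

Q₀ = 2.2986e-04 vs Keq = 1392 ⇒ Q<K, forward
Step 1:
                    D           A           X
  I            0.1833     0.02702     0.05771
  C           -0.1833      0.3665      0.1833
  E        2.6815e-05      0.3936       0.241
  solve Keq expr → x = 0.1833; check Q = 1392
Then add 0.07573 M of X.
Step 2:
                    D           A           X
  I        2.6815e-05      0.3936      0.3167
  C        8.4229e-06 -1.6846e-05 -8.4229e-06
  E        3.5238e-05      0.3935      0.3167
  solve Keq expr → x = -8.4229e-06; check Q = 1392
Then add 0.02073 M of D.
Step 3:
                    D           A           X
  I           0.02077      0.3935      0.3167
  C          -0.02072     0.04144     0.02072
  E        4.5866e-05       0.435      0.3374
  solve Keq expr → x = 0.02072; check Q = 1392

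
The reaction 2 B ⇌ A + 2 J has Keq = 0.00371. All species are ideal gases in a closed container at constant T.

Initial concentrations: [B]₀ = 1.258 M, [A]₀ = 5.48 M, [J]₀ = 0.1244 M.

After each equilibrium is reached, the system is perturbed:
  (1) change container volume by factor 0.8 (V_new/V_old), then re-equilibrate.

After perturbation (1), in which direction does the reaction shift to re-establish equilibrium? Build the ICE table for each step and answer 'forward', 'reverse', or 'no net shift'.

Q₀ = 0.05359 vs Keq = 0.00371 ⇒ Q>K, reverse
Step 1:
                  B         A         J
  init        1.258      5.48    0.1244
  Δ          0.0892   -0.0446   -0.0892
  eq          1.347     5.435    0.0352
  solve Keq expr → x = -0.0446; check Q = 0.00371
Then change container volume by factor 0.8 (V_new/V_old).
Step 2:
                  B         A         J
  init        1.684     6.794     0.044
  Δ        0.004532 -0.002266 -0.004532
  eq          1.689     6.792   0.03946
  solve Keq expr → x = -0.002266; check Q = 0.00371

Direction: reverse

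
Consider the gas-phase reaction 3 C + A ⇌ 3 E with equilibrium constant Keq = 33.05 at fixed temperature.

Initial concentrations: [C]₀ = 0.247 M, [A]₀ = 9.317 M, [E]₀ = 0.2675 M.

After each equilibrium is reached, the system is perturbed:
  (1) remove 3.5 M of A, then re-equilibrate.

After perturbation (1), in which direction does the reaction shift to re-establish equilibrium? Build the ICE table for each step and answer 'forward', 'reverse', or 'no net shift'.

Direction: reverse

Q₀ = 0.1363 vs Keq = 33.05 ⇒ Q<K, forward
Step 1:
                   C          A          E
  I            0.247      9.317     0.2675
  C          -0.1805   -0.06017     0.1805
  E          0.06649      9.257      0.448
  solve Keq expr → x = 0.06017; check Q = 33.05
Then remove 3.5 M of A.
Step 2:
                   C          A          E
  I          0.06649      5.757      0.448
  C         0.009704   0.003235  -0.009704
  E          0.07619       5.76     0.4383
  solve Keq expr → x = -0.003235; check Q = 33.05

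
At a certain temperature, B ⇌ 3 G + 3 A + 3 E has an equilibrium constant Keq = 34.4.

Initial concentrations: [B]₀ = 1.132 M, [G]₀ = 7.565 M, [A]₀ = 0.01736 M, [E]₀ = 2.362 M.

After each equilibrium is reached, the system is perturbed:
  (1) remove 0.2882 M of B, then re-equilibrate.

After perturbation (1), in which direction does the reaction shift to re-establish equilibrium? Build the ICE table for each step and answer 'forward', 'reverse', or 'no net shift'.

Direction: reverse

Q₀ = 0.02637 vs Keq = 34.4 ⇒ Q<K, forward
Step 1:
                   B          G          A          E
  I            1.132      7.565    0.01736      2.362
  C         -0.05148     0.1544     0.1544     0.1544
  E            1.081      7.719     0.1718      2.516
  solve Keq expr → x = 0.05148; check Q = 34.4
Then remove 0.2882 M of B.
Step 2:
                   B          G          A          E
  I           0.7923      7.719     0.1718      2.516
  C         0.005096   -0.01529   -0.01529   -0.01529
  E           0.7974      7.704     0.1565      2.501
  solve Keq expr → x = -0.005096; check Q = 34.4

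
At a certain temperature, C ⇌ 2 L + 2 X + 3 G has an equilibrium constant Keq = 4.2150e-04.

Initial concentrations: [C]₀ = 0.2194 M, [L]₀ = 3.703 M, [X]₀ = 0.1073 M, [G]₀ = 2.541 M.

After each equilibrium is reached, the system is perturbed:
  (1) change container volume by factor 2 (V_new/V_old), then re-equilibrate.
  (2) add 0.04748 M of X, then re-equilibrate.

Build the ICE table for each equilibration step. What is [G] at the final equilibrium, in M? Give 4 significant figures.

Q₀ = 11.81 vs Keq = 4.2150e-04 ⇒ Q>K, reverse
Step 1:
                   C          L          X          G
  Initial     0.2194      3.703     0.1073      2.541
  Change     0.05324    -0.1065    -0.1065    -0.1597
  Equil       0.2726      3.597 8.1115e-04      2.381
  solve Keq expr → x = -0.05324; check Q = 4.2150e-04
Then change container volume by factor 2 (V_new/V_old).
Step 2:
                   C          L          X          G
  Initial     0.1363      1.798 4.0558e-04      1.191
  Change     -0.0014     0.0028     0.0028   0.004201
  Equil       0.1349      1.801   0.003206      1.195
  solve Keq expr → x = 0.0014; check Q = 4.2150e-04
Then add 0.04748 M of X.
Step 3:
                   C          L          X          G
  Initial     0.1349      1.801    0.05069      1.195
  Change     0.02339   -0.04678   -0.04678   -0.07017
  Equil       0.1583      1.754   0.003904      1.125
  solve Keq expr → x = -0.02339; check Q = 4.2150e-04

[G]_eq = 1.125 M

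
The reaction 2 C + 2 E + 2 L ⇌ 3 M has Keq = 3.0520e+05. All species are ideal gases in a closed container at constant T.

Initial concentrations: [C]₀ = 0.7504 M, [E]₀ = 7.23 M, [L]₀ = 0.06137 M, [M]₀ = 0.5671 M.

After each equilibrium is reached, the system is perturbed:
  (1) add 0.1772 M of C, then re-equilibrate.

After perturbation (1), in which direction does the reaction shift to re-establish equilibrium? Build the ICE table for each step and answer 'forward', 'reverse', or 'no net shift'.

Q₀ = 1.645 vs Keq = 3.0520e+05 ⇒ Q<K, forward
Step 1:
                    C           E           L           M
  I            0.7504        7.23     0.06137      0.5671
  C          -0.06117    -0.06117    -0.06117     0.09176
  E            0.6892       7.169  1.9592e-04      0.6589
  solve Keq expr → x = 0.03059; check Q = 3.0520e+05
Then add 0.1772 M of C.
Step 2:
                    C           E           L           M
  I            0.8664       7.169  1.9592e-04      0.6589
  C       -4.0041e-05 -4.0041e-05 -4.0041e-05  6.0061e-05
  E            0.8664       7.169  1.5588e-04      0.6589
  solve Keq expr → x = 2.0020e-05; check Q = 3.0520e+05

Direction: forward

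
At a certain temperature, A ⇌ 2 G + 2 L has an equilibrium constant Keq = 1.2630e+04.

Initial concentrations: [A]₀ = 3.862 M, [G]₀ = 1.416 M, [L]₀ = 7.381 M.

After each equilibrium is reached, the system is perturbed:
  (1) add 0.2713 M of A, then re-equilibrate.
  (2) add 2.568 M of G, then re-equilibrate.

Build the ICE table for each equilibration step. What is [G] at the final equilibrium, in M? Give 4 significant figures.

Q₀ = 28.28 vs Keq = 1.2630e+04 ⇒ Q<K, forward
Step 1:
                    A           G           L
  I             3.862       1.416       7.381
  C            -3.049       6.099       6.099
  E            0.8125       7.515       13.48
  solve Keq expr → x = 3.049; check Q = 1.2630e+04
Then add 0.2713 M of A.
Step 2:
                    A           G           L
  I             1.084       7.515       13.48
  C            -0.159      0.3179      0.3179
  E            0.9248       7.833        13.8
  solve Keq expr → x = 0.159; check Q = 1.2630e+04
Then add 2.568 M of G.
Step 3:
                    A           G           L
  I            0.9248        10.4        13.8
  C            0.3518     -0.7036     -0.7036
  E             1.277       9.697       13.09
  solve Keq expr → x = -0.3518; check Q = 1.2630e+04

[G]_eq = 9.697 M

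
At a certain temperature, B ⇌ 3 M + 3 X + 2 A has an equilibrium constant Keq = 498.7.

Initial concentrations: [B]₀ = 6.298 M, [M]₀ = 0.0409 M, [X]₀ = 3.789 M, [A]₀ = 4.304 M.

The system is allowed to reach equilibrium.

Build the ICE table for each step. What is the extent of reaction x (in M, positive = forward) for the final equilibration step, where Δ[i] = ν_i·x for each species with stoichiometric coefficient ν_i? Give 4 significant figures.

x = 0.3309 M

Q₀ = 0.01095 vs Keq = 498.7 ⇒ Q<K, forward
Step 1:
                  B         M         X         A
  init        6.298    0.0409     3.789     4.304
  Δ         -0.3309    0.9926    0.9926    0.6617
  eq          5.967     1.033     4.782     4.966
  solve Keq expr → x = 0.3309; check Q = 498.7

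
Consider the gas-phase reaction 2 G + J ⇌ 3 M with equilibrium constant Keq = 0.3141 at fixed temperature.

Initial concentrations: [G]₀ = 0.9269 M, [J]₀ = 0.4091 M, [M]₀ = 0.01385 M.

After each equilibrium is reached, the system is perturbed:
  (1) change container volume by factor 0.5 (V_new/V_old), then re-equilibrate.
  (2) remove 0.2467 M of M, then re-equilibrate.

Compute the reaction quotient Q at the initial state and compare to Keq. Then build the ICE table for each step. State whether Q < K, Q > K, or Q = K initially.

Q₀ = 7.5588e-06; Q < K (proceeds forward)

Q₀ = 7.5588e-06 vs Keq = 0.3141 ⇒ Q<K, forward
Step 1:
                   G          J          M
  I           0.9269     0.4091    0.01385
  C          -0.2283    -0.1141     0.3424
  E           0.6986      0.295     0.3563
  solve Keq expr → x = 0.1141; check Q = 0.3141
Then change container volume by factor 0.5 (V_new/V_old).
Step 2:
                   G          J          M
  I            1.397     0.5899     0.7125
  C                0          0          0
  E            1.397     0.5899     0.7125
  solve Keq expr → x = 0; check Q = 0.3141
Then remove 0.2467 M of M.
Step 3:
                   G          J          M
  I            1.397     0.5899     0.4658
  C          -0.1208   -0.06042     0.1813
  E            1.276     0.5295     0.6471
  solve Keq expr → x = 0.06042; check Q = 0.3141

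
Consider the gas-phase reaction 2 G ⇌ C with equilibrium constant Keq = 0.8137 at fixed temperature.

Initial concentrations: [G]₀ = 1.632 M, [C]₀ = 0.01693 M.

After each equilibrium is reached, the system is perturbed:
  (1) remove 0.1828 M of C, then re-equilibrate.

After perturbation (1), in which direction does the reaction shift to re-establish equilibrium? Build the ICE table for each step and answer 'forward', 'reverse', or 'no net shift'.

Q₀ = 0.006356 vs Keq = 0.8137 ⇒ Q<K, forward
Step 1:
                  G         C
  init        1.632   0.01693
  Δ         -0.8819    0.4409
  eq         0.7501    0.4579
  solve Keq expr → x = 0.4409; check Q = 0.8137
Then remove 0.1828 M of C.
Step 2:
                  G         C
  init       0.7501    0.2751
  Δ         -0.1122   0.05609
  eq         0.6379    0.3312
  solve Keq expr → x = 0.05609; check Q = 0.8137

Direction: forward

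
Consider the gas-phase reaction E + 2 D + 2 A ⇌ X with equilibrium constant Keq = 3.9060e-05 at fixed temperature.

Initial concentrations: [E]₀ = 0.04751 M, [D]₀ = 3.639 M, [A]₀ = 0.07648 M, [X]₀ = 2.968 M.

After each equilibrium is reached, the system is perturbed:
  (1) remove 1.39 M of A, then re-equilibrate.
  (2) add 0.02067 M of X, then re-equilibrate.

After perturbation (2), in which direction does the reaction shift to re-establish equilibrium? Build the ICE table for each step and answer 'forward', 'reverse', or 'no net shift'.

Direction: reverse

Q₀ = 806.5 vs Keq = 3.9060e-05 ⇒ Q>K, reverse
Step 1:
                  E         D         A         X
  Initial   0.04751     3.639   0.07648     2.968
  Change      2.704     5.407     5.407    -2.704
  Equil       2.751     9.046     5.484    0.2644
  solve Keq expr → x = -2.704; check Q = 3.9060e-05
Then remove 1.39 M of A.
Step 2:
                  E         D         A         X
  Initial     2.751     9.046     4.094    0.2644
  Change    0.09146    0.1829    0.1829  -0.09146
  Equil       2.843     9.229     4.277     0.173
  solve Keq expr → x = -0.09146; check Q = 3.9060e-05
Then add 0.02067 M of X.
Step 3:
                  E         D         A         X
  Initial     2.843     9.229     4.277    0.1936
  Change    0.01589   0.03178   0.03178  -0.01589
  Equil       2.858     9.261     4.308    0.1777
  solve Keq expr → x = -0.01589; check Q = 3.9060e-05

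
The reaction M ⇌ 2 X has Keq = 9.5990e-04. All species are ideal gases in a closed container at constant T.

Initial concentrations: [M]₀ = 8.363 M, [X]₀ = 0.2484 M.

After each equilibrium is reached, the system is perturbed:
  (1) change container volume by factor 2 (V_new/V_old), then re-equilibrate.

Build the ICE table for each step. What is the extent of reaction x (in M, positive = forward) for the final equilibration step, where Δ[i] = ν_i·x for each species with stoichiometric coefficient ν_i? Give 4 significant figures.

x = 0.009287 M

Q₀ = 0.007378 vs Keq = 9.5990e-04 ⇒ Q>K, reverse
Step 1:
                    M           X
  init          8.363      0.2484
  Δ           0.07919     -0.1584
  eq            8.442     0.09002
  solve Keq expr → x = -0.07919; check Q = 9.5990e-04
Then change container volume by factor 2 (V_new/V_old).
Step 2:
                    M           X
  init          4.221     0.04501
  Δ         -0.009287     0.01857
  eq            4.212     0.06358
  solve Keq expr → x = 0.009287; check Q = 9.5990e-04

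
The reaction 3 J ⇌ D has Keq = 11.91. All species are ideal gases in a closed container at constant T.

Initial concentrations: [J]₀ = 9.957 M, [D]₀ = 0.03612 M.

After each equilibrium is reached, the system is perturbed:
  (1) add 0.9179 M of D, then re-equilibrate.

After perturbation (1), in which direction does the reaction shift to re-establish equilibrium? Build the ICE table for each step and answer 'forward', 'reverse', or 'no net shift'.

Direction: reverse

Q₀ = 3.6590e-05 vs Keq = 11.91 ⇒ Q<K, forward
Step 1:
                  J         D
  Initial     9.957   0.03612
  Change     -9.316     3.105
  Equil      0.6413     3.141
  solve Keq expr → x = 3.105; check Q = 11.91
Then add 0.9179 M of D.
Step 2:
                  J         D
  Initial    0.6413     4.059
  Change    0.05613  -0.01871
  Equil      0.6974     4.041
  solve Keq expr → x = -0.01871; check Q = 11.91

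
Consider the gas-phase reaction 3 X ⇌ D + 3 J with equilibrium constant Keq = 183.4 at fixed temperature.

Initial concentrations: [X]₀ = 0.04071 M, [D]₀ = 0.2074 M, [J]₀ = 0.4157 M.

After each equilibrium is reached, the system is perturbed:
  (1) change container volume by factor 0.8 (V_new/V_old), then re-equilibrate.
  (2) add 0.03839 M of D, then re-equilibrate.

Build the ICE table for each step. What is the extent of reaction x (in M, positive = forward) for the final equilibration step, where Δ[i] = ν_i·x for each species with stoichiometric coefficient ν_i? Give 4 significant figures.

x = -7.9749e-04 M

Q₀ = 220.8 vs Keq = 183.4 ⇒ Q>K, reverse
Step 1:
                   X          D          J
  Initial    0.04071     0.2074     0.4157
  Change    0.002306 -7.6866e-04  -0.002306
  Equil      0.04302     0.2066     0.4134
  solve Keq expr → x = -7.6866e-04; check Q = 183.4
Then change container volume by factor 0.8 (V_new/V_old).
Step 2:
                   X          D          J
  Initial    0.05377     0.2583     0.5167
  Change    0.003652  -0.001217  -0.003652
  Equil      0.05742     0.2571     0.5131
  solve Keq expr → x = -0.001217; check Q = 183.4
Then add 0.03839 M of D.
Step 3:
                   X          D          J
  Initial    0.05742     0.2955     0.5131
  Change    0.002392 -7.9749e-04  -0.002392
  Equil      0.05981     0.2947     0.5107
  solve Keq expr → x = -7.9749e-04; check Q = 183.4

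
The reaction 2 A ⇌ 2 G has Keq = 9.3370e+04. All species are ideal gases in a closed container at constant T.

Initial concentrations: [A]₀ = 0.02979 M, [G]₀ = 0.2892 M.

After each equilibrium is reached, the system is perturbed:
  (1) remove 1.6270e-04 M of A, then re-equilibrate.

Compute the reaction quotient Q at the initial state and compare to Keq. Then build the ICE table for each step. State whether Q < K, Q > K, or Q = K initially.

Q₀ = 94.24 vs Keq = 9.3370e+04 ⇒ Q<K, forward
Step 1:
                   A          G
  I          0.02979     0.2892
  C         -0.02875    0.02875
  E         0.001041     0.3179
  solve Keq expr → x = 0.01437; check Q = 9.3370e+04
Then remove 1.6270e-04 M of A.
Step 2:
                   A          G
  I       8.7783e-04     0.3179
  C       1.6217e-04 -1.6217e-04
  E          0.00104     0.3178
  solve Keq expr → x = -8.1085e-05; check Q = 9.3370e+04

Q₀ = 94.24; Q < K (proceeds forward)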